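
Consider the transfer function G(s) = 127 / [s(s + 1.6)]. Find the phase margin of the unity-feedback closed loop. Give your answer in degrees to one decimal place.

Gain crossover: |G(jω)| = 1 at ω ≈ 11.2 rad/sec.
∠G(j11.2) = −90° − arctan(11.2/1.6) ≈ -171.88°
PM = 180° + (-171.88°) = 8.12°

8.1°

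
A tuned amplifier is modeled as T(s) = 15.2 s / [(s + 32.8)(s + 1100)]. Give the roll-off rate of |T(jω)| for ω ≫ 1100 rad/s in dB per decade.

With 1 zero and 2 poles, the high-frequency asymptotic slope is 20 × (1 − 2) = -20 dB/decade.

-20 dB/decade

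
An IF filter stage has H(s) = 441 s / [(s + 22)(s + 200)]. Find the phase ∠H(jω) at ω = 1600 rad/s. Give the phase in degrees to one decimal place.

∠(j1600) = 90.00°
∠(j1600 + 22) = arctan(1600/22) = 89.21°
∠(j1600 + 200) = arctan(1600/200) = 82.87°
∠H(j1600) = 90.00° − (89.21° + 82.87°) = -82.09°

-82.1°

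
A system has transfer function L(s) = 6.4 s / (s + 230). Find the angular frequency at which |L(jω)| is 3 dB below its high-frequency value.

For a single-pole high-pass, the −3 dB point is at the pole: ω = 230 rad/sec.

230 rad/sec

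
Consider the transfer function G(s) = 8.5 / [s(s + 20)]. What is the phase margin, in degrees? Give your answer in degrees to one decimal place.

Gain crossover: |G(jω)| = 1 at ω ≈ 0.425 rad/s.
∠G(j0.425) = −90° − arctan(0.425/20) ≈ -91.22°
PM = 180° + (-91.22°) = 88.78°

88.8°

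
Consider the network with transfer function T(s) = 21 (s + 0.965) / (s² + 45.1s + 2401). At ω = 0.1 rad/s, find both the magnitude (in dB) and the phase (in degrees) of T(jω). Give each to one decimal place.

|j0.1 + 0.965| = √(0.1² + 0.965²) = 0.9702
|(j0.1)² + 45.1(j0.1) + 2401| = |2401 + j4.51| = 2401
|T(j0.1)| = 21 × 0.9702 / 2401 = 0.0084855
20 log₁₀(0.0084855) = -41.43 dB
∠(j0.1 + 0.965) = arctan(0.1/0.965) = 5.92°
∠[(j0.1)² + 45.1(j0.1) + 2401] = ∠[2401 + j4.51] = 0.11°
∠T(j0.1) = 5.92° − 0.11° = 5.81°

|T| = -41.4 dB, ∠T = 5.8°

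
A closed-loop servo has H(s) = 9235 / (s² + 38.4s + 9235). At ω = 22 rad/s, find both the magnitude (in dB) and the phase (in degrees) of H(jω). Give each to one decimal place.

|(j22)² + 38.4(j22) + 9235| = |8751 + j844.8| = 8792
|H(j22)| = 9235 / 8792 = 1.0504
20 log₁₀(1.0504) = 0.43 dB
∠[(j22)² + 38.4(j22) + 9235] = ∠[8751 + j844.8] = 5.51°
∠H(j22) = −5.51° = -5.51°

|H| = 0.4 dB, ∠H = -5.5°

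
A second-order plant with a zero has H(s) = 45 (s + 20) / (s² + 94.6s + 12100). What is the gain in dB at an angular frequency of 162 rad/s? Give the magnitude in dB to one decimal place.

-9.1 dB

|j162 + 20| = √(162² + 20²) = 163.2
|(j162)² + 94.6(j162) + 12100| = |-14144 + j15325| = 2.085e+04
|H(j162)| = 45 × 163.2 / 2.085e+04 = 0.35222
20 log₁₀(0.35222) = -9.06 dB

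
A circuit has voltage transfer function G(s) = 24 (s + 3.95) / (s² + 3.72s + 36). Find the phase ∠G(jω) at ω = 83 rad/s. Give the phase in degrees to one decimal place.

-90.1°

∠(j83 + 3.95) = arctan(83/3.95) = 87.28°
∠[(j83)² + 3.72(j83) + 36] = ∠[-6853 + j308.76] = 177.42°
∠G(j83) = 87.28° − 177.42° = -90.14°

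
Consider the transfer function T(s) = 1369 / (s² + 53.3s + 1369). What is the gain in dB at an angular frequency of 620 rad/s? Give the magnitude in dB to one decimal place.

|(j620)² + 53.3(j620) + 1369| = |-3.8303e+05 + j33046| = 3.845e+05
|T(j620)| = 1369 / 3.845e+05 = 0.0035609
20 log₁₀(0.0035609) = -48.97 dB

-49.0 dB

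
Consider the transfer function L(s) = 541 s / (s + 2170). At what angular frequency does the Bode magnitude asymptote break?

The single real pole at s = −2170 gives a corner at ω = 2170 rad/s.

2170 rad/s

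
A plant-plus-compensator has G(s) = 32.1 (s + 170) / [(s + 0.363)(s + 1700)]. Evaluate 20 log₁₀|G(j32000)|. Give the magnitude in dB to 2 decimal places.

-59.99 dB

|j32000 + 170| = √(32000² + 170²) = 3.2e+04
|j32000 + 0.363| = √(32000² + 0.363²) = 3.2e+04
|j32000 + 1700| = √(32000² + 1700²) = 3.205e+04
|G(j32000)| = 32.1 × 3.2e+04 / (3.2e+04 × 3.205e+04) = 0.0010017
20 log₁₀(0.0010017) = -59.985 dB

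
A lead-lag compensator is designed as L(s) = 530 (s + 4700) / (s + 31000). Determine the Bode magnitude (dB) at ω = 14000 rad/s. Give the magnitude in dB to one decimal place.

|j14000 + 4700| = √(14000² + 4700²) = 1.477e+04
|j14000 + 31000| = √(14000² + 31000²) = 3.401e+04
|L(j14000)| = 530 × 1.477e+04 / 3.401e+04 = 230.11
20 log₁₀(230.11) = 47.24 dB

47.2 dB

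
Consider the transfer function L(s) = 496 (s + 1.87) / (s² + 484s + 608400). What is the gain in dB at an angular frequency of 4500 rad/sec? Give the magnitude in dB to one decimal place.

|j4500 + 1.87| = √(4500² + 1.87²) = 4500
|(j4500)² + 484(j4500) + 608400| = |-1.9642e+07 + j2.178e+06| = 1.976e+07
|L(j4500)| = 496 × 4500 / 1.976e+07 = 0.11294
20 log₁₀(0.11294) = -18.94 dB

-18.9 dB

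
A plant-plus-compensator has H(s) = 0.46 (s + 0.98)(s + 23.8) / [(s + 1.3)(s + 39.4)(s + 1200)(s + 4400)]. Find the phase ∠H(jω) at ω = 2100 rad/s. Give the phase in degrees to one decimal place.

∠(j2100 + 0.98) = arctan(2100/0.98) = 89.97°
∠(j2100 + 23.8) = arctan(2100/23.8) = 89.35°
∠(j2100 + 1.3) = arctan(2100/1.3) = 89.96°
∠(j2100 + 39.4) = arctan(2100/39.4) = 88.93°
∠(j2100 + 1200) = arctan(2100/1200) = 60.26°
∠(j2100 + 4400) = arctan(2100/4400) = 25.51°
∠H(j2100) = 89.97° + 89.35° − (89.96° + 88.93° + 60.26° + 25.51°) = -85.33°

-85.3°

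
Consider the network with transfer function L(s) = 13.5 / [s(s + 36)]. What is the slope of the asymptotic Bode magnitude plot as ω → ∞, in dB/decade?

With 0 zeros and 2 poles, the high-frequency asymptotic slope is 20 × (0 − 2) = -40 dB/decade.

-40 dB/decade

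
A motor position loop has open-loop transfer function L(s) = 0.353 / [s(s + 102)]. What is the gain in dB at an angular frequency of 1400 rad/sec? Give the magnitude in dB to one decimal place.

-134.9 dB

|j1400 + 102| = √(1400² + 102²) = 1404
|j1400| = 1400
|L(j1400)| = 0.353 / (1404 × 1400) = 1.7963e-07
20 log₁₀(1.7963e-07) = -134.91 dB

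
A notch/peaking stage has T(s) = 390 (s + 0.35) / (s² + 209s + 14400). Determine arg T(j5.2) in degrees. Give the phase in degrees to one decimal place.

∠(j5.2 + 0.35) = arctan(5.2/0.35) = 86.15°
∠[(j5.2)² + 209(j5.2) + 14400] = ∠[14373 + j1086.8] = 4.32°
∠T(j5.2) = 86.15° − 4.32° = 81.83°

81.8°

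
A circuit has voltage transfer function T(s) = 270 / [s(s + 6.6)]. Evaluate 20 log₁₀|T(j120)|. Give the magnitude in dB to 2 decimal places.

|j120 + 6.6| = √(120² + 6.6²) = 120.2
|j120| = 120
|T(j120)| = 270 / (120.2 × 120) = 0.018722
20 log₁₀(0.018722) = -34.553 dB

-34.55 dB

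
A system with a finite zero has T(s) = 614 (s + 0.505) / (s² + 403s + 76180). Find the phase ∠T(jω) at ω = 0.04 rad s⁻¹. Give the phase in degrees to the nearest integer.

∠(j0.04 + 0.505) = arctan(0.04/0.505) = 4.53°
∠[(j0.04)² + 403(j0.04) + 76180] = ∠[76180 + j16.12] = 0.01°
∠T(j0.04) = 4.53° − 0.01° = 4.52°

5°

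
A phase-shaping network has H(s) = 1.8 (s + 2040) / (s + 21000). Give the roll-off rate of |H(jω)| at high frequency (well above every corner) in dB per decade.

With 1 zero and 1 pole, the high-frequency asymptotic slope is 20 × (1 − 1) = 0 dB/decade.

0 dB/decade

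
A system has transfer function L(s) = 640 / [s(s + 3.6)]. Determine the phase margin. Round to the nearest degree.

Gain crossover: |L(jω)| = 1 at ω ≈ 25.2 rad/s.
∠L(j25.2) = −90° − arctan(25.2/3.6) ≈ -171.86°
PM = 180° + (-171.86°) = 8.14°

8°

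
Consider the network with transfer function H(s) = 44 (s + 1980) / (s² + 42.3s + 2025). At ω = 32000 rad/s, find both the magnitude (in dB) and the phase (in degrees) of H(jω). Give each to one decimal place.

|j32000 + 1980| = √(32000² + 1980²) = 3.206e+04
|(j32000)² + 42.3(j32000) + 2025| = |-1.024e+09 + j1.3536e+06| = 1.024e+09
|H(j32000)| = 44 × 3.206e+04 / 1.024e+09 = 0.0013776
20 log₁₀(0.0013776) = -57.22 dB
∠(j32000 + 1980) = arctan(32000/1980) = 86.46°
∠[(j32000)² + 42.3(j32000) + 2025] = ∠[-1.024e+09 + j1.3536e+06] = 179.92°
∠H(j32000) = 86.46° − 179.92° = -93.46°

|H| = -57.2 dB, ∠H = -93.5 deg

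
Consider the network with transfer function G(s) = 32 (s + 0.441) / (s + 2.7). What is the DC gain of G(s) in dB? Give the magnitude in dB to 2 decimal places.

14.36 dB

G(0) = 32 × 0.441 / 2.7 = 5.2267
20 log₁₀(5.2267) = 14.364 dB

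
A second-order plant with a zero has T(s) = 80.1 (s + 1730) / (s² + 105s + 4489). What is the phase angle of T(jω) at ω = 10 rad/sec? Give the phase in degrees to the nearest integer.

∠(j10 + 1730) = arctan(10/1730) = 0.33°
∠[(j10)² + 105(j10) + 4489] = ∠[4389 + j1050] = 13.45°
∠T(j10) = 0.33° − 13.45° = -13.12°

-13°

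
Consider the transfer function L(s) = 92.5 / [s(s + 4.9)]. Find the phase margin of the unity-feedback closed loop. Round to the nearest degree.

29°

Gain crossover: |L(jω)| = 1 at ω ≈ 9.02 rad/s.
∠L(j9.02) = −90° − arctan(9.02/4.9) ≈ -151.47°
PM = 180° + (-151.47°) = 28.53°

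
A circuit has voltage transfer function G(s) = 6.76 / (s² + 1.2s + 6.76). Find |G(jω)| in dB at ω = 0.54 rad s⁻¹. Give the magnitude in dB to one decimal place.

|(j0.54)² + 1.2(j0.54) + 6.76| = |6.4684 + j0.648| = 6.501
|G(j0.54)| = 6.76 / 6.501 = 1.0399
20 log₁₀(1.0399) = 0.34 dB

0.3 dB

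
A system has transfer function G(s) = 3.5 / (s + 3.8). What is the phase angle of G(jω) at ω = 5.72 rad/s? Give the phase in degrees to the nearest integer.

∠(j5.72 + 3.8) = arctan(5.72/3.8) = 56.40°
∠G(j5.72) = −56.40° = -56.40°

-56°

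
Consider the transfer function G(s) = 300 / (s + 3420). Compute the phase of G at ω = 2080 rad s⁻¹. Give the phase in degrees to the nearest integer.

-31°

∠(j2080 + 3420) = arctan(2080/3420) = 31.31°
∠G(j2080) = −31.31° = -31.31°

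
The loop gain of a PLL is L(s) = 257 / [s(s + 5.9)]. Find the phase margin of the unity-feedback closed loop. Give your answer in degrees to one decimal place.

Gain crossover: |L(jω)| = 1 at ω ≈ 15.5 rad/s.
∠L(j15.5) = −90° − arctan(15.5/5.9) ≈ -159.16°
PM = 180° + (-159.16°) = 20.84°

20.8°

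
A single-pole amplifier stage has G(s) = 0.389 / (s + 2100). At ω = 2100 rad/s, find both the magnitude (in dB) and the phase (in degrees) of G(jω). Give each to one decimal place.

|j2100 + 2100| = √(2100² + 2100²) = 2970
|G(j2100)| = 0.389 / 2970 = 0.00013098
20 log₁₀(0.00013098) = -77.66 dB
∠(j2100 + 2100) = arctan(2100/2100) = 45.00°
∠G(j2100) = −45.00° = -45.00°

|G| = -77.7 dB, ∠G = -45.0°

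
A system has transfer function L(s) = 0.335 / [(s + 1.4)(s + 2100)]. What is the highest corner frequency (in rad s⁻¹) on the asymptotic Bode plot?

Break frequencies occur at each pole and zero magnitude: 1.4 rad s⁻¹, 2100 rad s⁻¹.
The highest is 2100 rad s⁻¹.

2100 rad s⁻¹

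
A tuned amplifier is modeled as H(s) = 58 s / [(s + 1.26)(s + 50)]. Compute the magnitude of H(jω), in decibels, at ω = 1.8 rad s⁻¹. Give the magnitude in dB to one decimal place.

|j1.8| = 1.8
|j1.8 + 1.26| = √(1.8² + 1.26²) = 2.197
|j1.8 + 50| = √(1.8² + 50²) = 50.03
|H(j1.8)| = 58 × 1.8 / (2.197 × 50.03) = 0.94969
20 log₁₀(0.94969) = -0.45 dB

-0.4 dB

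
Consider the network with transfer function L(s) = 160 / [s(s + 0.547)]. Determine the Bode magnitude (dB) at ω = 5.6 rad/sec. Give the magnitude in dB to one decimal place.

14.1 dB

|j5.6 + 0.547| = √(5.6² + 0.547²) = 5.627
|j5.6| = 5.6
|L(j5.6)| = 160 / (5.627 × 5.6) = 5.0779
20 log₁₀(5.0779) = 14.11 dB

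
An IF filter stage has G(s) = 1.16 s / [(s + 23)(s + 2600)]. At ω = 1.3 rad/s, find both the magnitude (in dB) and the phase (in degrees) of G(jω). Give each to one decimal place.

|j1.3| = 1.3
|j1.3 + 23| = √(1.3² + 23²) = 23.04
|j1.3 + 2600| = √(1.3² + 2600²) = 2600
|G(j1.3)| = 1.16 × 1.3 / (23.04 × 2600) = 2.5177e-05
20 log₁₀(2.5177e-05) = -91.98 dB
∠(j1.3) = 90.00°
∠(j1.3 + 23) = arctan(1.3/23) = 3.24°
∠(j1.3 + 2600) = arctan(1.3/2600) = 0.03°
∠G(j1.3) = 90.00° − (3.24° + 0.03°) = 86.74°

|G| = -92.0 dB, ∠G = 86.7°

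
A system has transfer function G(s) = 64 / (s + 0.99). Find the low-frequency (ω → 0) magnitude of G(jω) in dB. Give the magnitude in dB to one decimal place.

36.2 dB

G(0) = 64 / 0.99 = 64.646
20 log₁₀(64.646) = 36.21 dB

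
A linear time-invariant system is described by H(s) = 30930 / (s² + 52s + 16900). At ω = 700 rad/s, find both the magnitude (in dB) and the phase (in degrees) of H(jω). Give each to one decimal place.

|(j700)² + 52(j700) + 16900| = |-4.731e+05 + j36400| = 4.745e+05
|H(j700)| = 30930 / 4.745e+05 = 0.065185
20 log₁₀(0.065185) = -23.72 dB
∠[(j700)² + 52(j700) + 16900] = ∠[-4.731e+05 + j36400] = 175.60°
∠H(j700) = −175.60° = -175.60°

|H| = -23.7 dB, ∠H = -175.6°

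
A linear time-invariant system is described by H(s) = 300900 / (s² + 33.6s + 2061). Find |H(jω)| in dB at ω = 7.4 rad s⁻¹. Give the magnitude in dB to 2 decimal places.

43.45 dB

|(j7.4)² + 33.6(j7.4) + 2061| = |2006.2 + j248.64| = 2022
|H(j7.4)| = 300900 / 2022 = 148.84
20 log₁₀(148.84) = 43.455 dB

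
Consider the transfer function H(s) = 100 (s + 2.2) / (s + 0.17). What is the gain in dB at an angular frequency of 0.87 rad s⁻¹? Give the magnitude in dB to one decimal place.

|j0.87 + 2.2| = √(0.87² + 2.2²) = 2.366
|j0.87 + 0.17| = √(0.87² + 0.17²) = 0.8865
|H(j0.87)| = 100 × 2.366 / 0.8865 = 266.88
20 log₁₀(266.88) = 48.53 dB

48.5 dB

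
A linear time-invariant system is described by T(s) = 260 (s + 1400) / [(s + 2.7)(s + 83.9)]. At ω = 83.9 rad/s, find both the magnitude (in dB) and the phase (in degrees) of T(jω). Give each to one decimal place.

|T| = 31.3 dB, ∠T = -129.7°

|j83.9 + 1400| = √(83.9² + 1400²) = 1403
|j83.9 + 2.7| = √(83.9² + 2.7²) = 83.94
|j83.9 + 83.9| = √(83.9² + 83.9²) = 118.7
|T(j83.9)| = 260 × 1403 / (83.94 × 118.7) = 36.611
20 log₁₀(36.611) = 31.27 dB
∠(j83.9 + 1400) = arctan(83.9/1400) = 3.43°
∠(j83.9 + 2.7) = arctan(83.9/2.7) = 88.16°
∠(j83.9 + 83.9) = arctan(83.9/83.9) = 45.00°
∠T(j83.9) = 3.43° − (88.16° + 45.00°) = -129.73°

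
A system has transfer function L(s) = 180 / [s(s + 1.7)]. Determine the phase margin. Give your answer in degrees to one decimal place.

Gain crossover: |L(jω)| = 1 at ω ≈ 13.4 rad s⁻¹.
∠L(j13.4) = −90° − arctan(13.4/1.7) ≈ -172.75°
PM = 180° + (-172.75°) = 7.25°

7.3°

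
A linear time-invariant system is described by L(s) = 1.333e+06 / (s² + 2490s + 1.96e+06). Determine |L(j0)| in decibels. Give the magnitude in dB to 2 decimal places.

L(0) = 1.333e+06 / 1.96e+06 = 0.6801
20 log₁₀(0.6801) = -3.349 dB

-3.35 dB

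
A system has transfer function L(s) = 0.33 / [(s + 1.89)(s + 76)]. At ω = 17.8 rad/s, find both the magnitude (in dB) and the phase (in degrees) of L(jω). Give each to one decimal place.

|j17.8 + 1.89| = √(17.8² + 1.89²) = 17.9
|j17.8 + 76| = √(17.8² + 76²) = 78.06
|L(j17.8)| = 0.33 / (17.9 × 78.06) = 0.00023618
20 log₁₀(0.00023618) = -72.54 dB
∠(j17.8 + 1.89) = arctan(17.8/1.89) = 83.94°
∠(j17.8 + 76) = arctan(17.8/76) = 13.18°
∠L(j17.8) = − (83.94° + 13.18°) = -97.12°

|L| = -72.5 dB, ∠L = -97.1 deg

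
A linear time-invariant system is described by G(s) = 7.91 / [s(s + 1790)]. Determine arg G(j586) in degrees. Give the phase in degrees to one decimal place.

∠(j586 + 1790) = arctan(586/1790) = 18.13°
∠(j586) = 90.00°
∠G(j586) = − (18.13° + 90.00°) = -108.13°

-108.1°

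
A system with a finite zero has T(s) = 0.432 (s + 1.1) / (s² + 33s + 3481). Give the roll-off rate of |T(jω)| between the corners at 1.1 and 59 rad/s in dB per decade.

20 dB/decade

In this band the factors already past their corner are: zero at 1.1; net slope = 20 dB/decade.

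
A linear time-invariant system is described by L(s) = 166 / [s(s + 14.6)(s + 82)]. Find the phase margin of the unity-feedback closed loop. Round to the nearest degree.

89°

Gain crossover: |L(jω)| = 1 at ω ≈ 0.139 rad/sec.
∠L(j0.139) = −90° − arctan(0.139/14.6) − arctan(0.139/82) ≈ -90.64°
PM = 180° + (-90.64°) = 89.36°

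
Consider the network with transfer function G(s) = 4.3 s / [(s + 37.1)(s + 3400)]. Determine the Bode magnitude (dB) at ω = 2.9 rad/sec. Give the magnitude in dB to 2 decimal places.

-80.13 dB

|j2.9| = 2.9
|j2.9 + 37.1| = √(2.9² + 37.1²) = 37.21
|j2.9 + 3400| = √(2.9² + 3400²) = 3400
|G(j2.9)| = 4.3 × 2.9 / (37.21 × 3400) = 9.8558e-05
20 log₁₀(9.8558e-05) = -80.126 dB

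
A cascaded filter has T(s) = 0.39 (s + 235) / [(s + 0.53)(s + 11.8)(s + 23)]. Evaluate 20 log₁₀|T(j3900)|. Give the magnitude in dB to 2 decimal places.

|j3900 + 235| = √(3900² + 235²) = 3907
|j3900 + 0.53| = √(3900² + 0.53²) = 3900
|j3900 + 11.8| = √(3900² + 11.8²) = 3900
|j3900 + 23| = √(3900² + 23²) = 3900
|T(j3900)| = 0.39 × 3907 / (3900 × 3900 × 3900) = 2.5687e-08
20 log₁₀(2.5687e-08) = -151.806 dB

-151.81 dB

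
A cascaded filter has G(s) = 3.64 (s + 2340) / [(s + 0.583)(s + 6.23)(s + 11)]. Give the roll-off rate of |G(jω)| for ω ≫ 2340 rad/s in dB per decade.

With 1 zero and 3 poles, the high-frequency asymptotic slope is 20 × (1 − 3) = -40 dB/decade.

-40 dB/decade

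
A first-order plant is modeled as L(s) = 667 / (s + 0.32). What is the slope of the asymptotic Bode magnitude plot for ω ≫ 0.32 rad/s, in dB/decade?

-20 dB/decade

With 0 zeros and 1 pole, the high-frequency asymptotic slope is 20 × (0 − 1) = -20 dB/decade.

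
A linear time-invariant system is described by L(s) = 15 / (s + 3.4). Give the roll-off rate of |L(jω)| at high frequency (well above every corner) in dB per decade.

-20 dB/decade

With 0 zeros and 1 pole, the high-frequency asymptotic slope is 20 × (0 − 1) = -20 dB/decade.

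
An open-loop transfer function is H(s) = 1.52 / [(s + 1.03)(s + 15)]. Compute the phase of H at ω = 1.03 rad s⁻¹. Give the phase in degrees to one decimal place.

-48.9°

∠(j1.03 + 1.03) = arctan(1.03/1.03) = 45.00°
∠(j1.03 + 15) = arctan(1.03/15) = 3.93°
∠H(j1.03) = − (45.00° + 3.93°) = -48.93°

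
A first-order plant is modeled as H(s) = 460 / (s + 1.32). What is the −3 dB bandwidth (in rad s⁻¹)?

For a single-pole low-pass, the −3 dB point is at the pole: ω = 1.32 rad s⁻¹.

1.32 rad s⁻¹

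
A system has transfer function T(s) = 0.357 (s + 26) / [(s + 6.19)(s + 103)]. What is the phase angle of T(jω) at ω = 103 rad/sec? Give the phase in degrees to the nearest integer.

∠(j103 + 26) = arctan(103/26) = 75.83°
∠(j103 + 6.19) = arctan(103/6.19) = 86.56°
∠(j103 + 103) = arctan(103/103) = 45.00°
∠T(j103) = 75.83° − (86.56° + 45.00°) = -55.73°

-56 deg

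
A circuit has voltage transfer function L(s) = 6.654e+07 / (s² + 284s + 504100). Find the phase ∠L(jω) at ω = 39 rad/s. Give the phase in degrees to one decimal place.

-1.3°

∠[(j39)² + 284(j39) + 504100] = ∠[5.0258e+05 + j11076] = 1.26°
∠L(j39) = −1.26° = -1.26°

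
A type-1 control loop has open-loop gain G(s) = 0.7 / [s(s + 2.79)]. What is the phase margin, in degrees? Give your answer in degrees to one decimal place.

Gain crossover: |G(jω)| = 1 at ω ≈ 0.25 rad s⁻¹.
∠G(j0.25) = −90° − arctan(0.25/2.79) ≈ -95.12°
PM = 180° + (-95.12°) = 84.88°

84.9°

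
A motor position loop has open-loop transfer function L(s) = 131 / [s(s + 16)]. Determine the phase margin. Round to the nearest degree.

Gain crossover: |L(jω)| = 1 at ω ≈ 7.43 rad/sec.
∠L(j7.43) = −90° − arctan(7.43/16) ≈ -114.90°
PM = 180° + (-114.90°) = 65.10°

65°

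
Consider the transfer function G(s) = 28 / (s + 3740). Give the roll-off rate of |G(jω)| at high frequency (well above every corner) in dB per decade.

With 0 zeros and 1 pole, the high-frequency asymptotic slope is 20 × (0 − 1) = -20 dB/decade.

-20 dB/decade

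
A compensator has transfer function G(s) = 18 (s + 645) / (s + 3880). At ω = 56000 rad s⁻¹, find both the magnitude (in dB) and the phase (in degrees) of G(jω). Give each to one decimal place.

|j56000 + 645| = √(56000² + 645²) = 5.6e+04
|j56000 + 3880| = √(56000² + 3880²) = 5.613e+04
|G(j56000)| = 18 × 5.6e+04 / 5.613e+04 = 17.958
20 log₁₀(17.958) = 25.09 dB
∠(j56000 + 645) = arctan(56000/645) = 89.34°
∠(j56000 + 3880) = arctan(56000/3880) = 86.04°
∠G(j56000) = 89.34° − 86.04° = 3.30°

|G| = 25.1 dB, ∠G = 3.3°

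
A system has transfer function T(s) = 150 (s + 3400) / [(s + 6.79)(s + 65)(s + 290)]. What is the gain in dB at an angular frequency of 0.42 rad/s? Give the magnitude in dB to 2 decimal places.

11.99 dB

|j0.42 + 3400| = √(0.42² + 3400²) = 3400
|j0.42 + 6.79| = √(0.42² + 6.79²) = 6.803
|j0.42 + 65| = √(0.42² + 65²) = 65
|j0.42 + 290| = √(0.42² + 290²) = 290
|T(j0.42)| = 150 × 3400 / (6.803 × 65 × 290) = 3.977
20 log₁₀(3.977) = 11.991 dB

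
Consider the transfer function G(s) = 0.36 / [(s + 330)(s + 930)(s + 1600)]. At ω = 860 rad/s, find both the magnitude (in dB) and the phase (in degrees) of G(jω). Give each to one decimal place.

|j860 + 330| = √(860² + 330²) = 921.1
|j860 + 930| = √(860² + 930²) = 1267
|j860 + 1600| = √(860² + 1600²) = 1816
|G(j860)| = 0.36 / (921.1 × 1267 × 1816) = 1.6985e-10
20 log₁₀(1.6985e-10) = -195.40 dB
∠(j860 + 330) = arctan(860/330) = 69.01°
∠(j860 + 930) = arctan(860/930) = 42.76°
∠(j860 + 1600) = arctan(860/1600) = 28.26°
∠G(j860) = − (69.01° + 42.76° + 28.26°) = -140.03°

|G| = -195.4 dB, ∠G = -140.0 deg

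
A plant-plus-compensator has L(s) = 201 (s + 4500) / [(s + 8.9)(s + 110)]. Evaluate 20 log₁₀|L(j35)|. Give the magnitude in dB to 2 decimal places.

46.73 dB

|j35 + 4500| = √(35² + 4500²) = 4500
|j35 + 8.9| = √(35² + 8.9²) = 36.11
|j35 + 110| = √(35² + 110²) = 115.4
|L(j35)| = 201 × 4500 / (36.11 × 115.4) = 216.98
20 log₁₀(216.98) = 46.728 dB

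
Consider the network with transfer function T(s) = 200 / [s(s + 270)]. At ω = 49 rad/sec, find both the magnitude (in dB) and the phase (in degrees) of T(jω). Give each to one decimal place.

|T| = -36.6 dB, ∠T = -100.3°

|j49 + 270| = √(49² + 270²) = 274.4
|j49| = 49
|T(j49)| = 200 / (274.4 × 49) = 0.014874
20 log₁₀(0.014874) = -36.55 dB
∠(j49 + 270) = arctan(49/270) = 10.29°
∠(j49) = 90.00°
∠T(j49) = − (10.29° + 90.00°) = -100.29°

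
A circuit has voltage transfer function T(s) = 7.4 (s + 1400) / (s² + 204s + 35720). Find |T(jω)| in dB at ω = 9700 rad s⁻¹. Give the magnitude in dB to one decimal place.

-62.3 dB

|j9700 + 1400| = √(9700² + 1400²) = 9801
|(j9700)² + 204(j9700) + 35720| = |-9.4054e+07 + j1.9788e+06| = 9.408e+07
|T(j9700)| = 7.4 × 9801 / 9.408e+07 = 0.00077091
20 log₁₀(0.00077091) = -62.26 dB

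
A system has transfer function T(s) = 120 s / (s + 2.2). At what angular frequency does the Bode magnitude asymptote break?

The single real pole at s = −2.2 gives a corner at ω = 2.2 rad/sec.

2.2 rad/sec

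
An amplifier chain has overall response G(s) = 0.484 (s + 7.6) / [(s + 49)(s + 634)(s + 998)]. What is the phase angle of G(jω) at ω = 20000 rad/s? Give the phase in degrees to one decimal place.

-175.2°

∠(j20000 + 7.6) = arctan(20000/7.6) = 89.98°
∠(j20000 + 49) = arctan(20000/49) = 89.86°
∠(j20000 + 634) = arctan(20000/634) = 88.18°
∠(j20000 + 998) = arctan(20000/998) = 87.14°
∠G(j20000) = 89.98° − (89.86° + 88.18° + 87.14°) = -175.21°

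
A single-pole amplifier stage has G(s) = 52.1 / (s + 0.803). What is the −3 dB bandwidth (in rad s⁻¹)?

For a single-pole low-pass, the −3 dB point is at the pole: ω = 0.803 rad s⁻¹.

0.803 rad s⁻¹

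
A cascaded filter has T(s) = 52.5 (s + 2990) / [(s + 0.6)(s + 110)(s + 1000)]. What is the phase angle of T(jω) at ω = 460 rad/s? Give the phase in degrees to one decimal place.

-182.4 deg

∠(j460 + 2990) = arctan(460/2990) = 8.75°
∠(j460 + 0.6) = arctan(460/0.6) = 89.93°
∠(j460 + 110) = arctan(460/110) = 76.55°
∠(j460 + 1000) = arctan(460/1000) = 24.70°
∠T(j460) = 8.75° − (89.93° + 76.55° + 24.70°) = -182.43°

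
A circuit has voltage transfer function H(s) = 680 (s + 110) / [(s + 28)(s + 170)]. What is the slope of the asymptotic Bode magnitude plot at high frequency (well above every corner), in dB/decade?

-20 dB/decade

With 1 zero and 2 poles, the high-frequency asymptotic slope is 20 × (1 − 2) = -20 dB/decade.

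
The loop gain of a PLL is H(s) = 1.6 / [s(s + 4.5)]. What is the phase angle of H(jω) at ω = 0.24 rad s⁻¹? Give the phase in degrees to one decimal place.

-93.1°

∠(j0.24 + 4.5) = arctan(0.24/4.5) = 3.05°
∠(j0.24) = 90.00°
∠H(j0.24) = − (3.05° + 90.00°) = -93.05°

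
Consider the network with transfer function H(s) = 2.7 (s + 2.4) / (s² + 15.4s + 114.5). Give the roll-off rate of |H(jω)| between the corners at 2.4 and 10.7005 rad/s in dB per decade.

20 dB/decade

In this band the factors already past their corner are: zero at 2.4; net slope = 20 dB/decade.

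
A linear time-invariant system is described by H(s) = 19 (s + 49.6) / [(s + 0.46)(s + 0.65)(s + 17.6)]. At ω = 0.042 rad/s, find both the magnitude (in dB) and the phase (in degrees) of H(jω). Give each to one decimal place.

|j0.042 + 49.6| = √(0.042² + 49.6²) = 49.6
|j0.042 + 0.46| = √(0.042² + 0.46²) = 0.4619
|j0.042 + 0.65| = √(0.042² + 0.65²) = 0.6514
|j0.042 + 17.6| = √(0.042² + 17.6²) = 17.6
|H(j0.042)| = 19 × 49.6 / (0.4619 × 0.6514 × 17.6) = 177.97
20 log₁₀(177.97) = 45.01 dB
∠(j0.042 + 49.6) = arctan(0.042/49.6) = 0.05°
∠(j0.042 + 0.46) = arctan(0.042/0.46) = 5.22°
∠(j0.042 + 0.65) = arctan(0.042/0.65) = 3.70°
∠(j0.042 + 17.6) = arctan(0.042/17.6) = 0.14°
∠H(j0.042) = 0.05° − (5.22° + 3.70° + 0.14°) = -9.00°

|H| = 45.0 dB, ∠H = -9.0°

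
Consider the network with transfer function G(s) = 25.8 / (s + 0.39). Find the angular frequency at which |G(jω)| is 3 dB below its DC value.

0.39 rad/s

For a single-pole low-pass, the −3 dB point is at the pole: ω = 0.39 rad/s.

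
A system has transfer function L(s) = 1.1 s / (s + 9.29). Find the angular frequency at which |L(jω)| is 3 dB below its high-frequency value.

9.29 rad s⁻¹

For a single-pole high-pass, the −3 dB point is at the pole: ω = 9.29 rad s⁻¹.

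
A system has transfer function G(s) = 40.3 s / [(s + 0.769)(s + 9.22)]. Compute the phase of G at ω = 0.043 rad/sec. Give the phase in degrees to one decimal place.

∠(j0.043) = 90.00°
∠(j0.043 + 0.769) = arctan(0.043/0.769) = 3.20°
∠(j0.043 + 9.22) = arctan(0.043/9.22) = 0.27°
∠G(j0.043) = 90.00° − (3.20° + 0.27°) = 86.53°

86.5°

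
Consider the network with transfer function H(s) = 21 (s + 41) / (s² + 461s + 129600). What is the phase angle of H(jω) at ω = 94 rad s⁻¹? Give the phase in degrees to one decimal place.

∠(j94 + 41) = arctan(94/41) = 66.43°
∠[(j94)² + 461(j94) + 129600] = ∠[1.2076e+05 + j43334] = 19.74°
∠H(j94) = 66.43° − 19.74° = 46.69°

46.7 deg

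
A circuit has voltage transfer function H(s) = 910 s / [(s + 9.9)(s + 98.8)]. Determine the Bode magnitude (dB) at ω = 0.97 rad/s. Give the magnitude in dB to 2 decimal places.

-0.93 dB

|j0.97| = 0.97
|j0.97 + 9.9| = √(0.97² + 9.9²) = 9.947
|j0.97 + 98.8| = √(0.97² + 98.8²) = 98.8
|H(j0.97)| = 910 × 0.97 / (9.947 × 98.8) = 0.8981
20 log₁₀(0.8981) = -0.933 dB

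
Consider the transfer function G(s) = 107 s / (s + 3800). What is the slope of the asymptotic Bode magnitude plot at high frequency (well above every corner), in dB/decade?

With 1 zero and 1 pole, the high-frequency asymptotic slope is 20 × (1 − 1) = 0 dB/decade.

0 dB/decade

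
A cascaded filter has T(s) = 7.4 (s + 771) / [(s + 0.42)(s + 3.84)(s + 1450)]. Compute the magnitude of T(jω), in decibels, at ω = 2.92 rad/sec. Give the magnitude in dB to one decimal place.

-11.2 dB

|j2.92 + 771| = √(2.92² + 771²) = 771
|j2.92 + 0.42| = √(2.92² + 0.42²) = 2.95
|j2.92 + 3.84| = √(2.92² + 3.84²) = 4.824
|j2.92 + 1450| = √(2.92² + 1450²) = 1450
|T(j2.92)| = 7.4 × 771 / (2.95 × 4.824 × 1450) = 0.27649
20 log₁₀(0.27649) = -11.17 dB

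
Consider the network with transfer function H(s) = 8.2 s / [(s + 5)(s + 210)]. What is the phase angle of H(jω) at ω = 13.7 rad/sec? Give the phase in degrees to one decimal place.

∠(j13.7) = 90.00°
∠(j13.7 + 5) = arctan(13.7/5) = 69.95°
∠(j13.7 + 210) = arctan(13.7/210) = 3.73°
∠H(j13.7) = 90.00° − (69.95° + 3.73°) = 16.32°

16.3°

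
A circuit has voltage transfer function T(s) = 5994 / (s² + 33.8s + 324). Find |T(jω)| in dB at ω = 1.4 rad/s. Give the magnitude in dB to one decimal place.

25.3 dB

|(j1.4)² + 33.8(j1.4) + 324| = |322.04 + j47.32| = 325.5
|T(j1.4)| = 5994 / 325.5 = 18.415
20 log₁₀(18.415) = 25.30 dB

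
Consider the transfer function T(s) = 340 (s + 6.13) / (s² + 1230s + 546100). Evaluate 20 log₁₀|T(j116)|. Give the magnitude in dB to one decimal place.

|j116 + 6.13| = √(116² + 6.13²) = 116.2
|(j116)² + 1230(j116) + 546100| = |5.3264e+05 + j1.4268e+05| = 5.514e+05
|T(j116)| = 340 × 116.2 / 5.514e+05 = 0.071624
20 log₁₀(0.071624) = -22.90 dB

-22.9 dB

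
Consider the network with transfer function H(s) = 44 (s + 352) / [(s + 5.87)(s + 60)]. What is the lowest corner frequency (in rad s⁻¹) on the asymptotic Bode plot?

5.87 rad s⁻¹

Break frequencies occur at each pole and zero magnitude: 5.87 rad s⁻¹, 60 rad s⁻¹, 352 rad s⁻¹.
The lowest is 5.87 rad s⁻¹.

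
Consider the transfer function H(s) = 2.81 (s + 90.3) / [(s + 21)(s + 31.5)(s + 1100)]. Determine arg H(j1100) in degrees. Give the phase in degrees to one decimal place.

-137.0°

∠(j1100 + 90.3) = arctan(1100/90.3) = 85.31°
∠(j1100 + 21) = arctan(1100/21) = 88.91°
∠(j1100 + 31.5) = arctan(1100/31.5) = 88.36°
∠(j1100 + 1100) = arctan(1100/1100) = 45.00°
∠H(j1100) = 85.31° − (88.91° + 88.36° + 45.00°) = -136.96°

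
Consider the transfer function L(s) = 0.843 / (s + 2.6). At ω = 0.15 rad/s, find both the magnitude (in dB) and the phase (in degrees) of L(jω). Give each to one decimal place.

|j0.15 + 2.6| = √(0.15² + 2.6²) = 2.604
|L(j0.15)| = 0.843 / 2.604 = 0.32369
20 log₁₀(0.32369) = -9.80 dB
∠(j0.15 + 2.6) = arctan(0.15/2.6) = 3.30°
∠L(j0.15) = −3.30° = -3.30°

|L| = -9.8 dB, ∠L = -3.3°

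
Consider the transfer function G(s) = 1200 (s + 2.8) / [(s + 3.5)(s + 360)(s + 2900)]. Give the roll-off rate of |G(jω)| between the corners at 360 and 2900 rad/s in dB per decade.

In this band the factors already past their corner are: zero at 2.8, pole at 3.5, pole at 360; net slope = -20 dB/decade.

-20 dB/decade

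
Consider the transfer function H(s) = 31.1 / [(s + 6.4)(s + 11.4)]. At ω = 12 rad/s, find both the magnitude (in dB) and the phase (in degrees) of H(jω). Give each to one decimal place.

|H| = -17.2 dB, ∠H = -108.4 deg

|j12 + 6.4| = √(12² + 6.4²) = 13.6
|j12 + 11.4| = √(12² + 11.4²) = 16.55
|H(j12)| = 31.1 / (13.6 × 16.55) = 0.13816
20 log₁₀(0.13816) = -17.19 dB
∠(j12 + 6.4) = arctan(12/6.4) = 61.93°
∠(j12 + 11.4) = arctan(12/11.4) = 46.47°
∠H(j12) = − (61.93° + 46.47°) = -108.40°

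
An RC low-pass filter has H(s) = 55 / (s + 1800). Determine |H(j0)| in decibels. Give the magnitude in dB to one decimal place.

H(0) = 55 / 1800 = 0.030556
20 log₁₀(0.030556) = -30.30 dB

-30.3 dB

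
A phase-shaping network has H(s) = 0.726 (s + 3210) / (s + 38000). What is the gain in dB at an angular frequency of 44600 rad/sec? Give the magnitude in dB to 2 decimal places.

|j44600 + 3210| = √(44600² + 3210²) = 4.472e+04
|j44600 + 38000| = √(44600² + 38000²) = 5.859e+04
|H(j44600)| = 0.726 × 4.472e+04 / 5.859e+04 = 0.55405
20 log₁₀(0.55405) = -5.129 dB

-5.13 dB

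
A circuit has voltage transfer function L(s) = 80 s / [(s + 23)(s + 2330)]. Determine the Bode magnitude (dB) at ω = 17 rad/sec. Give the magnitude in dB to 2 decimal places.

|j17| = 17
|j17 + 23| = √(17² + 23²) = 28.6
|j17 + 2330| = √(17² + 2330²) = 2330
|L(j17)| = 80 × 17 / (28.6 × 2330) = 0.020408
20 log₁₀(0.020408) = -33.804 dB

-33.80 dB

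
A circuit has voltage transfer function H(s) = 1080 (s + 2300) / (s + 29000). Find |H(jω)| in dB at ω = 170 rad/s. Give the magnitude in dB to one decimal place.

38.7 dB

|j170 + 2300| = √(170² + 2300²) = 2306
|j170 + 29000| = √(170² + 29000²) = 2.9e+04
|H(j170)| = 1080 × 2306 / 2.9e+04 = 85.887
20 log₁₀(85.887) = 38.68 dB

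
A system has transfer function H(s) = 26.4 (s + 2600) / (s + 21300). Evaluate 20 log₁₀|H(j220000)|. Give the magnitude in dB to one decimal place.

28.4 dB

|j220000 + 2600| = √(220000² + 2600²) = 2.2e+05
|j220000 + 21300| = √(220000² + 21300²) = 2.21e+05
|H(j220000)| = 26.4 × 2.2e+05 / 2.21e+05 = 26.279
20 log₁₀(26.279) = 28.39 dB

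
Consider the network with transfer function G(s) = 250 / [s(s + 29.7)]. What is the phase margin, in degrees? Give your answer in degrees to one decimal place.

Gain crossover: |G(jω)| = 1 at ω ≈ 8.12 rad/sec.
∠G(j8.12) = −90° − arctan(8.12/29.7) ≈ -105.29°
PM = 180° + (-105.29°) = 74.71°

74.7°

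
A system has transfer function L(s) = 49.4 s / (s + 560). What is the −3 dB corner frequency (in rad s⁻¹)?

560 rad s⁻¹

For a single-pole high-pass, the −3 dB point is at the pole: ω = 560 rad s⁻¹.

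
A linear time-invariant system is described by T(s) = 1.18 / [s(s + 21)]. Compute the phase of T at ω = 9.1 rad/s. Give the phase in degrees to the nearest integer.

-113 deg

∠(j9.1 + 21) = arctan(9.1/21) = 23.43°
∠(j9.1) = 90.00°
∠T(j9.1) = − (23.43° + 90.00°) = -113.43°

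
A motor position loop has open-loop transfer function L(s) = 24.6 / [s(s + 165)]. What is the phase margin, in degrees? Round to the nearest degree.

Gain crossover: |L(jω)| = 1 at ω ≈ 0.149 rad s⁻¹.
∠L(j0.149) = −90° − arctan(0.149/165) ≈ -90.05°
PM = 180° + (-90.05°) = 89.95°

90°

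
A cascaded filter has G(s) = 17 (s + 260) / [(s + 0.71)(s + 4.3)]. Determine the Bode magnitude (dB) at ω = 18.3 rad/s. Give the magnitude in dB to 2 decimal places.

|j18.3 + 260| = √(18.3² + 260²) = 260.6
|j18.3 + 0.71| = √(18.3² + 0.71²) = 18.31
|j18.3 + 4.3| = √(18.3² + 4.3²) = 18.8
|G(j18.3)| = 17 × 260.6 / (18.31 × 18.8) = 12.871
20 log₁₀(12.871) = 22.192 dB

22.19 dB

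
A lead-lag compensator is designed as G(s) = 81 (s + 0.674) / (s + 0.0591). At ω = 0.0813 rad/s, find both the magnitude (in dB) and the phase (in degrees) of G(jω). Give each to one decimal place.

|j0.0813 + 0.674| = √(0.0813² + 0.674²) = 0.6789
|j0.0813 + 0.0591| = √(0.0813² + 0.0591²) = 0.1005
|G(j0.0813)| = 81 × 0.6789 / 0.1005 = 547.1
20 log₁₀(547.1) = 54.76 dB
∠(j0.0813 + 0.674) = arctan(0.0813/0.674) = 6.88°
∠(j0.0813 + 0.0591) = arctan(0.0813/0.0591) = 53.99°
∠G(j0.0813) = 6.88° − 53.99° = -47.11°

|G| = 54.8 dB, ∠G = -47.1°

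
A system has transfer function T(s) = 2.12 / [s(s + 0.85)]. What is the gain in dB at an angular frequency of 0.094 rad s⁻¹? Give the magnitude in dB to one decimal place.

|j0.094 + 0.85| = √(0.094² + 0.85²) = 0.8552
|j0.094| = 0.094
|T(j0.094)| = 2.12 / (0.8552 × 0.094) = 26.372
20 log₁₀(26.372) = 28.42 dB

28.4 dB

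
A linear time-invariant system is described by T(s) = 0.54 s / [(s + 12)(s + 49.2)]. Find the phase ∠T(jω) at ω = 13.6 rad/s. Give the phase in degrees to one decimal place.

∠(j13.6) = 90.00°
∠(j13.6 + 12) = arctan(13.6/12) = 48.58°
∠(j13.6 + 49.2) = arctan(13.6/49.2) = 15.45°
∠T(j13.6) = 90.00° − (48.58° + 15.45°) = 25.97°

26.0°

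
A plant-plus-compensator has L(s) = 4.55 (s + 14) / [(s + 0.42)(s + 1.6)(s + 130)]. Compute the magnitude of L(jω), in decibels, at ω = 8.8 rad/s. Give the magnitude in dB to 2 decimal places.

|j8.8 + 14| = √(8.8² + 14²) = 16.54
|j8.8 + 0.42| = √(8.8² + 0.42²) = 8.81
|j8.8 + 1.6| = √(8.8² + 1.6²) = 8.944
|j8.8 + 130| = √(8.8² + 130²) = 130.3
|L(j8.8)| = 4.55 × 16.54 / (8.81 × 8.944 × 130.3) = 0.007328
20 log₁₀(0.007328) = -42.700 dB

-42.70 dB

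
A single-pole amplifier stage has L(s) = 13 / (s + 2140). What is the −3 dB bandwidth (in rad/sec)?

For a single-pole low-pass, the −3 dB point is at the pole: ω = 2140 rad/sec.

2140 rad/sec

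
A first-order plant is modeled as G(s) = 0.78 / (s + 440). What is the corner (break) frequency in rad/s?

440 rad/s

The single real pole at s = −440 gives a corner at ω = 440 rad/s.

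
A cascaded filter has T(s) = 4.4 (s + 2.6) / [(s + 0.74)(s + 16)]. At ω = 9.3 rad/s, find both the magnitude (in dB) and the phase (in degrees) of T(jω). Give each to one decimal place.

|j9.3 + 2.6| = √(9.3² + 2.6²) = 9.657
|j9.3 + 0.74| = √(9.3² + 0.74²) = 9.329
|j9.3 + 16| = √(9.3² + 16²) = 18.51
|T(j9.3)| = 4.4 × 9.657 / (9.329 × 18.51) = 0.24609
20 log₁₀(0.24609) = -12.18 dB
∠(j9.3 + 2.6) = arctan(9.3/2.6) = 74.38°
∠(j9.3 + 0.74) = arctan(9.3/0.74) = 85.45°
∠(j9.3 + 16) = arctan(9.3/16) = 30.17°
∠T(j9.3) = 74.38° − (85.45° + 30.17°) = -41.24°

|T| = -12.2 dB, ∠T = -41.2°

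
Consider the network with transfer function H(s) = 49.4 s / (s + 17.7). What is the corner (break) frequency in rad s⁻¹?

17.7 rad s⁻¹

The single real pole at s = −17.7 gives a corner at ω = 17.7 rad s⁻¹.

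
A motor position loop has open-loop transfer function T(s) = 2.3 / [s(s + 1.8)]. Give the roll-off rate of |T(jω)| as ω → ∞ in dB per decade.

With 0 zeros and 2 poles, the high-frequency asymptotic slope is 20 × (0 − 2) = -40 dB/decade.

-40 dB/decade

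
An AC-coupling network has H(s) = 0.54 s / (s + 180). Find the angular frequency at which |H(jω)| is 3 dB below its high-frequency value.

180 rad/sec

For a single-pole high-pass, the −3 dB point is at the pole: ω = 180 rad/sec.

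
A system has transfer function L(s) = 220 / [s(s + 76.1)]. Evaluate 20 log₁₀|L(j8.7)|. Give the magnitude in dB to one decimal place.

|j8.7 + 76.1| = √(8.7² + 76.1²) = 76.6
|j8.7| = 8.7
|L(j8.7)| = 220 / (76.6 × 8.7) = 0.33014
20 log₁₀(0.33014) = -9.63 dB

-9.6 dB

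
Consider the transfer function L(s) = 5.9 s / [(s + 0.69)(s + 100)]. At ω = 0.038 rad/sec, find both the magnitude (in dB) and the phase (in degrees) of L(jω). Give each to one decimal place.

|j0.038| = 0.038
|j0.038 + 0.69| = √(0.038² + 0.69²) = 0.691
|j0.038 + 100| = √(0.038² + 100²) = 100
|L(j0.038)| = 5.9 × 0.038 / (0.691 × 100) = 0.0032444
20 log₁₀(0.0032444) = -49.78 dB
∠(j0.038) = 90.00°
∠(j0.038 + 0.69) = arctan(0.038/0.69) = 3.15°
∠(j0.038 + 100) = arctan(0.038/100) = 0.02°
∠L(j0.038) = 90.00° − (3.15° + 0.02°) = 86.83°

|L| = -49.8 dB, ∠L = 86.8 deg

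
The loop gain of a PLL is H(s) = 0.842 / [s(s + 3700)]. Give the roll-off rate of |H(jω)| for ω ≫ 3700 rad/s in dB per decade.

-40 dB/decade

With 0 zeros and 2 poles, the high-frequency asymptotic slope is 20 × (0 − 2) = -40 dB/decade.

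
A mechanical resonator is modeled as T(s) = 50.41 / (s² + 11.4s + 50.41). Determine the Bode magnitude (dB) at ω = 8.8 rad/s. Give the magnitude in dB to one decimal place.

|(j8.8)² + 11.4(j8.8) + 50.41| = |-27.03 + j100.32| = 103.9
|T(j8.8)| = 50.41 / 103.9 = 0.48519
20 log₁₀(0.48519) = -6.28 dB

-6.3 dB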